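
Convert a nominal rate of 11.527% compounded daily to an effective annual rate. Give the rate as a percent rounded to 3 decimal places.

One year is 365 periods at 0.000315808 each: (1 + 0.000315808)^365 ≈ 1.122156.
EAR = 1.122156 − 1 ≈ 12.21560%.

12.216%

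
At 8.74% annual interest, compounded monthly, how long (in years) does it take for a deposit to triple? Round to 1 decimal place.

12.6 years

(1 + 0.00728333)^(12t) = 3.
12t = ln 3 / ln(1 + 0.00728333) ≈ 1.0986/0.00725694 ≈ 151.3879.
t ≈ 12.6157.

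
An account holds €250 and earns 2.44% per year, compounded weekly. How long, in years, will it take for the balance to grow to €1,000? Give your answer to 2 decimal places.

56.83 years

We need (1 + 0.000469231)^(52t) = 4, so 52t = ln 4 / ln 1.000469 ≈ 2955.0909.
t ≈ 2955.0909/52 = 56.8287 years.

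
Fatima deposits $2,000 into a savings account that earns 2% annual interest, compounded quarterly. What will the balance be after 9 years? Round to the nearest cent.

Periodic rate = 2%/4 = 0.005; periods = 4·9 = 36.
A = 2,000·(1 + 0.005)^36 ≈ 2,000·1.196680525 ≈ 2,393.3610.

$2,393.36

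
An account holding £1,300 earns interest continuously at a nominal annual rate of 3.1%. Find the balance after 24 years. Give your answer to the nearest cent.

A = P·e^(rt) = 1,300·e^(0.031·24) = 1,300·e^0.744.
e^0.744 ≈ 2.104336046, so A ≈ 2,735.6369.

£2,735.64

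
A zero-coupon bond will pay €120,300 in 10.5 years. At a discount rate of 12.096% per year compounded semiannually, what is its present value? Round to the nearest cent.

€35,052.06

Growth factor = (1 + 0.06048)^21 ≈ 3.43203833741.
P = 120,300/3.43203833741 ≈ 35,052.0560.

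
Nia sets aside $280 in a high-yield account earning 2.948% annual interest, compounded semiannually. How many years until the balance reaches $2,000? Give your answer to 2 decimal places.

67.18 years

We need (1 + 0.01474)^(2t) = 7.1429, so 2t = ln 7.1429 / ln 1.01474 ≈ 134.3669.
t ≈ 134.3669/2 = 67.1834 years.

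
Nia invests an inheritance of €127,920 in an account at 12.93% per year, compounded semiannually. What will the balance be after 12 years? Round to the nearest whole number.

€575,311

Growth factor = (1 + 0.06465)^24 ≈ 4.49743196577.
A ≈ 127,920 × 4.49743196577 ≈ 575,311.4971.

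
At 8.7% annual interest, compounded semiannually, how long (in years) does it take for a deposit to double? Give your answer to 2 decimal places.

(1 + 0.0435)^(2t) = 2.
2t = ln 2 / ln(1 + 0.0435) ≈ 0.69315/0.0425804 ≈ 16.2785.
t ≈ 8.1393.

8.14 years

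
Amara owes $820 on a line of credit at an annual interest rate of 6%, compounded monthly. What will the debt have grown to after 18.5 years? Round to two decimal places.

Growth factor = (1 + 0.005)^222 ≈ 3.025977608.
A ≈ 820 × 3.025977608 ≈ 2,481.3016.

$2,481.30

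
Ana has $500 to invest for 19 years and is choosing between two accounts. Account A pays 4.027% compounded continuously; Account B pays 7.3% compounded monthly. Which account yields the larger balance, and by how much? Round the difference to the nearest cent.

Account B, by $918.38

A: e^(0.04027·19) = e^0.76513 ≈ 2.149273762, so 500 × 2.149273762 ≈ 1,074.6369.
B: (1 + 0.073/12)^228 ≈ 3.986039934, so 500 × 3.986039934 ≈ 1,993.0200.
Difference ≈ 918.3831 in favor of B.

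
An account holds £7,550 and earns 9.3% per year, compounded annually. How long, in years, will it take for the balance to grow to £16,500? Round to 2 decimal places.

8.79 years

We need (1 + 0.093)^t = 2.1854, so t = ln 2.1854 / ln 1.093 ≈ 8.7917.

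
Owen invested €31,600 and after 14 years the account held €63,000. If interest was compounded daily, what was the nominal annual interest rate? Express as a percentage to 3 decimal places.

4.929%

(1 + r/365)^5110 = 63,000/31,600 = 1.99367.
1 + r/365 = 1.99367^(1/5110) ≈ 1.000135, so r/365 ≈ 0.000135034.
r ≈ 365·0.000135034 = 4.92874%.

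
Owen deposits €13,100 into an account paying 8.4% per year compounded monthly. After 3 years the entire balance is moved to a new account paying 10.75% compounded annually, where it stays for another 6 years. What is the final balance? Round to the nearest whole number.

€31,074

Phase 1: 13,100·(1 + 0.007)^36 ≈ 16,839.6180.
Phase 2: 16,839.6180·(1 + 0.1075)^6 ≈ 31,073.8199.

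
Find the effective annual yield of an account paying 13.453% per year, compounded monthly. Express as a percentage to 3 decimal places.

EAR = (1 + 13.453%/12)^12 − 1 = (1 + 0.0112108)^12 − 1.
(1 + 0.0112108)^12 ≈ 1.143143, so EAR ≈ 14.31430%.

14.314%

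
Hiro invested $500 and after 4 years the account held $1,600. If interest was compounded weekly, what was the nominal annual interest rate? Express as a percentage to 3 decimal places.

29.160%

(1 + r/52)^208 = 1,600/500 = 3.2.
1 + r/52 = 3.2^(1/208) ≈ 1.005608, so r/52 ≈ 0.00560774.
r ≈ 52·0.00560774 = 29.16023%.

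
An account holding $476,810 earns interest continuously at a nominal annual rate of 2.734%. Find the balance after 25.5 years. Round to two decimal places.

A = P·e^(rt) = 476,810·e^(0.02734·25.5) = 476,810·e^0.69717.
e^0.69717 ≈ 2.00806184368, so A ≈ 957,463.9677.

$957,463.97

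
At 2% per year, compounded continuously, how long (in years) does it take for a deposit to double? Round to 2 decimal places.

e^(0.02t) = 2, so 0.02t = ln 2 ≈ 0.69315.
t ≈ 0.69315/0.02 ≈ 34.6574.

34.66 years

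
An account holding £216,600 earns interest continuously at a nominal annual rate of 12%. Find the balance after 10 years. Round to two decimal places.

£719,137.33

A = P·e^(rt) = 216,600·e^(0.12·10) = 216,600·e^1.2.
e^1.2 ≈ 3.32011692274, so A ≈ 719,137.3255.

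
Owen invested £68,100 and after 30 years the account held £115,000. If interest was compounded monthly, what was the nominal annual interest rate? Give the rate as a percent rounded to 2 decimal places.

The 360-period growth factor is 115,000/68,100 = 1.68869.
r/12 = 1.68869^(1/360) − 1 ≈ 0.00145649, so r ≈ 12·0.00145649 = 1.74779%.

1.75%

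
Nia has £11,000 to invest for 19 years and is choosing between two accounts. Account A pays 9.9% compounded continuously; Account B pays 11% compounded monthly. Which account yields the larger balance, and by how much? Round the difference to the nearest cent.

Account A growth factor: e^(0.099·19) = e^1.881 ≈ 6.5600616449; balance ≈ 72,160.6781.
Account B growth factor: (1 + 0.11/12)^228 ≈ 8.0083037584; balance ≈ 88,091.3413.
Account B is larger by 15,930.6632.

Account B, by £15,930.66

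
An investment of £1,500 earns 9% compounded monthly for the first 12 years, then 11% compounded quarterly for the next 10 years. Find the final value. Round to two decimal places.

After 12 years at 9%: 1,500 × 2.9328367736 ≈ 4,399.2552.
Then 10 years at 11%: 4,399.2552 × 2.9598739872 ≈ 13,021.2409.

£13,021.24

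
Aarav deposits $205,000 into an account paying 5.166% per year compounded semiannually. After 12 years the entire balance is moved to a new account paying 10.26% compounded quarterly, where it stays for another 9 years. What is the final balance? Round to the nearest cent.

$940,879.47

After 12 years at 5.166%: 205,000 × 1.84420627983 ≈ 378,062.2874.
Then 9 years at 10.26%: 378,062.2874 × 2.48868905041 ≈ 940,879.4749.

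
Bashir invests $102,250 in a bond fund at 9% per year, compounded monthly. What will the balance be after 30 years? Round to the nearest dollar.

$1,506,201

Growth factor = (1 + 0.0075)^360 ≈ 14.73057612304.
A ≈ 102,250 × 14.73057612304 ≈ 1,506,201.4086.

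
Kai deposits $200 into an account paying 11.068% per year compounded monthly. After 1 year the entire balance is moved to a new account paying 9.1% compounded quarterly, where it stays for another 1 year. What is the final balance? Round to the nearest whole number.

After 1 years at 11.068%: 200 × 1.11647087 ≈ 223.2942.
Then 1 years at 9.1%: 223.2942 × 1.09415274 ≈ 244.3179.

$244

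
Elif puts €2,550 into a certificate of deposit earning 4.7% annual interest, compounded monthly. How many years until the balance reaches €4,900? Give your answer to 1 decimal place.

13.9 years

(1 + 0.00391667)^(12t) = 4,900/2,550 = 1.9216.
12t·ln(1 + 0.00391667) = ln(1.9216); 12t = 0.65314/0.00390902 ≈ 167.0860.
t ≈ 13.9238 years.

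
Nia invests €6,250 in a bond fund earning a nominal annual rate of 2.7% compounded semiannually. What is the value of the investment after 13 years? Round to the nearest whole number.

€8,857

Growth factor = (1 + 0.0135)^26 ≈ 1.417155735.
A ≈ 6,250 × 1.417155735 ≈ 8,857.2233.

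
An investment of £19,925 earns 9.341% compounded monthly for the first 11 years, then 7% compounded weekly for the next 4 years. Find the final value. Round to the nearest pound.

Phase 1: 19,925·(1 + 0.09341/12)^132 ≈ 55,451.3857.
Phase 2: 55,451.3857·(1 + 0.07/52)^208 ≈ 73,355.5679.

£73,356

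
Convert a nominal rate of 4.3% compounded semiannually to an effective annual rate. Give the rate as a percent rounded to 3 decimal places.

4.346%

One year is 2 periods at 0.0215 each: (1 + 0.0215)^2 ≈ 1.043462.
EAR = 1.043462 − 1 ≈ 4.34623%.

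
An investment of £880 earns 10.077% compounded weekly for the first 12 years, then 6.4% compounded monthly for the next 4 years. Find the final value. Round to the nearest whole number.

After 12 years at 10.077%: 880 × 3.347018092 ≈ 2,945.3759.
Then 4 years at 6.4%: 2,945.3759 × 1.290874313 ≈ 3,802.1101.

£3,802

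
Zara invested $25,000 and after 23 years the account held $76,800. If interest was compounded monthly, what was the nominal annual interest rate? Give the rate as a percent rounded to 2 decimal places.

The 276-period growth factor is 76,800/25,000 = 3.072.
r/12 = 3.072^(1/276) − 1 ≈ 0.00407469, so r ≈ 12·0.00407469 = 4.88963%.

4.89%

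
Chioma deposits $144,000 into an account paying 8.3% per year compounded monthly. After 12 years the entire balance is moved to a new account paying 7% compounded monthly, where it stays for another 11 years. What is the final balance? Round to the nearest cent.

$837,270.72

Phase 1: 144,000·(1 + 0.083/12)^144 ≈ 388,535.5225.
Phase 2: 388,535.5225·(1 + 0.07/12)^132 ≈ 837,270.7233.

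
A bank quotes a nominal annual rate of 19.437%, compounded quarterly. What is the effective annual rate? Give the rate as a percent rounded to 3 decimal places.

EAR = (1 + 19.437%/4)^4 − 1 = (1 + 0.0485925)^4 − 1.
(1 + 0.0485925)^4 ≈ 1.209002, so EAR ≈ 20.90019%.

20.900%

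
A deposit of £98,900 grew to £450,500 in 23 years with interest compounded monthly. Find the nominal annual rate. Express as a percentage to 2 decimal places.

6.61%

(1 + r/12)^276 = 450,500/98,900 = 4.55511.
1 + r/12 = 4.55511^(1/276) ≈ 1.005509, so r/12 ≈ 0.00550877.
r ≈ 12·0.00550877 = 6.61053%.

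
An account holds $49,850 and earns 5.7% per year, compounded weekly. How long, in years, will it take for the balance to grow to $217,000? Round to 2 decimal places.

25.82 years

We need (1 + 0.00109615)^(52t) = 4.3531, so 52t = ln 4.3531 / ln 1.001096 ≈ 1342.5897.
t ≈ 1342.5897/52 = 25.8190 years.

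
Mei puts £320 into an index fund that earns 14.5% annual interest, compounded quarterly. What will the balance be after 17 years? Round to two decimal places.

Periodic rate = 14.5%/4 = 0.03625; periods = 4·17 = 68.
A = 320·(1 + 0.03625)^68 ≈ 320·11.26131125 ≈ 3,603.6196.

£3,603.62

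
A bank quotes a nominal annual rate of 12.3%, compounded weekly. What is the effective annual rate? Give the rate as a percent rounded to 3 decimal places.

13.072%

One year is 52 periods at 0.00236538 each: (1 + 0.00236538)^52 ≈ 1.13072.
EAR = 1.13072 − 1 ≈ 13.07202%.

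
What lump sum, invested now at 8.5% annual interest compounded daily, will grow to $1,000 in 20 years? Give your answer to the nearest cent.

Growth factor = (1 + 0.085/365)^7300 ≈ 5.47286413.
P = 1,000/5.47286413 ≈ 182.7197.

$182.72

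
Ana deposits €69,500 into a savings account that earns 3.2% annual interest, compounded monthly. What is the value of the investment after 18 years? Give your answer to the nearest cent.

€123,539.40

Periodic rate = 3.2%/12 = 0.00266667; periods = 12·18 = 216.
A = 69,500·(1 + 0.032/12)^216 ≈ 69,500·1.77754529112 ≈ 123,539.3977.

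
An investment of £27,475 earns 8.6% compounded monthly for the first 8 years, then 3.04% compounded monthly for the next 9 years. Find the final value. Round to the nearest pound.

£71,670

After 8 years at 8.6%: 27,475 × 1.98485603 ≈ 54,533.9194.
Then 9 years at 3.04%: 54,533.9194 × 1.3142340497 ≈ 71,670.3338.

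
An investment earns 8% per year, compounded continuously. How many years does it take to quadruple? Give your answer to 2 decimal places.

17.33 years

e^(0.08t) = 4, so 0.08t = ln 4 ≈ 1.3863.
t ≈ 1.3863/0.08 ≈ 17.3287.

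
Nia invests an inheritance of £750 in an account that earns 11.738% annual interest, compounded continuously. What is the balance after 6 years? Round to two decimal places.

A = P·e^(rt) = 750·e^(0.11738·6) = 750·e^0.70428.
e^0.70428 ≈ 2.02239004, so A ≈ 1,516.7925.

£1,516.79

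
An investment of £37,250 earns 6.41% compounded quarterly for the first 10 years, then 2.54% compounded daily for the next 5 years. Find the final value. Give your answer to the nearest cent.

Phase 1: 37,250·(1 + 0.016025)^40 ≈ 70,356.1466.
Phase 2: 70,356.1466·(1 + 0.0254/365)^1825 ≈ 79,883.2131.

£79,883.21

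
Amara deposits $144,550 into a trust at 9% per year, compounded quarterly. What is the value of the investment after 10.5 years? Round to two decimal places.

Periodic rate = 9%/4 = 0.0225; periods = 4·10.5 = 42.
A = 144,550·(1 + 0.0225)^42 ≈ 144,550·2.54600528328 ≈ 368,025.0637.

$368,025.06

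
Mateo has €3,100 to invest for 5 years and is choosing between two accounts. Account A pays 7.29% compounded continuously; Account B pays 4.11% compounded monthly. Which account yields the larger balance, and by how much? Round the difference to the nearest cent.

Account A growth factor: e^(0.0729·5) = e^0.3645 ≈ 1.439793931; balance ≈ 4,463.3612.
Account B growth factor: (1 + 0.003425)^60 ≈ 1.227707836; balance ≈ 3,805.8943.
Account A is larger by 657.4669.

Account A, by €657.47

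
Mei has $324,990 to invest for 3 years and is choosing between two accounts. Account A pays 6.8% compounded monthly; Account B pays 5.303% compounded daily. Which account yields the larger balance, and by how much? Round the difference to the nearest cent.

Account A growth factor: (1 + 0.068/12)^36 ≈ 1.22559222275; balance ≈ 398,305.2165.
Account B growth factor: (1 + 0.05303/365)^1095 ≈ 1.17242991341; balance ≈ 381,027.9976.
Account A is larger by 17,277.2189.

Account A, by $17,277.22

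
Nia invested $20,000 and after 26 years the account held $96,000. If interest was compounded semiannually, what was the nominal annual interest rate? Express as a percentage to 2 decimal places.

6.13%

(1 + r/2)^52 = 96,000/20,000 = 4.8.
1 + r/2 = 4.8^(1/52) ≈ 1.030625, so r/2 ≈ 0.0306253.
r ≈ 2·0.0306253 = 6.12506%.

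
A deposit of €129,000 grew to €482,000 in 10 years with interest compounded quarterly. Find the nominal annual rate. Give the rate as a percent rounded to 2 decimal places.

The 40-period growth factor is 482,000/129,000 = 3.73643.
r/4 = 3.73643^(1/40) − 1 ≈ 0.0335023, so r ≈ 4·0.0335023 = 13.40091%.

13.40%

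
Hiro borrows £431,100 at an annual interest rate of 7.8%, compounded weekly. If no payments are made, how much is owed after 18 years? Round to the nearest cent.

£1,753,358.08

Periodic rate = 7.8%/52 = 0.0015; periods = 52·18 = 936.
A = 431,100·(1 + 0.0015)^936 ≈ 431,100·4.067172545695 ≈ 1,753,358.0844.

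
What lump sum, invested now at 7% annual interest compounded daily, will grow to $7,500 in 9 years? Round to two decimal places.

$3,994.68

Growth factor = (1 + 0.07/365)^3285 ≈ 1.877497169.
P = 7,500/1.877497169 ≈ 3,994.6798.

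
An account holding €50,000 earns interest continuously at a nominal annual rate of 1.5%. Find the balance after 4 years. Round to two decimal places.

A = P·e^(rt) = 50,000·e^(0.015·4) = 50,000·e^0.06.
e^0.06 ≈ 1.0618365465, so A ≈ 53,091.8273.

€53,091.83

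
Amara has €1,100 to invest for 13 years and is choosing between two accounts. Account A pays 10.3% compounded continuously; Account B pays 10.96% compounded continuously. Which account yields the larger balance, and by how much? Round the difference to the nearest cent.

Account B, by €375.98

Account A growth factor: e^(0.103·13) = e^1.339 ≈ 3.815226371; balance ≈ 4,196.7490.
Account B growth factor: e^(0.1096·13) = e^1.4248 ≈ 4.157026354; balance ≈ 4,572.7290.
Account B is larger by 375.9800.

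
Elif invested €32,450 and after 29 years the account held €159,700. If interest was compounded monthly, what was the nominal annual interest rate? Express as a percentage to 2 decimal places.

5.51%

The 348-period growth factor is 159,700/32,450 = 4.92142.
r/12 = 4.92142^(1/348) − 1 ≈ 0.0045898, so r ≈ 12·0.0045898 = 5.50776%.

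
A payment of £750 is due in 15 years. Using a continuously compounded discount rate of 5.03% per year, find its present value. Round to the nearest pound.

P = A·e^(−rt) = 750·e^(−0.7545).
e^(−0.7545) ≈ 0.470245679, so P ≈ 352.6843.

£353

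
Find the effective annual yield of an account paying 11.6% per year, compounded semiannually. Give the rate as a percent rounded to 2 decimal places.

11.94%

EAR = (1 + 11.6%/2)^2 − 1 = (1 + 0.058)^2 − 1.
(1 + 0.058)^2 ≈ 1.119364, so EAR ≈ 11.93640%.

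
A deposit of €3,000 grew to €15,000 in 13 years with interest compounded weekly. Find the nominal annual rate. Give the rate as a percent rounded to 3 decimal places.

12.395%

(1 + r/52)^676 = 15,000/3,000 = 5.
1 + r/52 = 5^(1/676) ≈ 1.002384, so r/52 ≈ 0.00238366.
r ≈ 52·0.00238366 = 12.39504%.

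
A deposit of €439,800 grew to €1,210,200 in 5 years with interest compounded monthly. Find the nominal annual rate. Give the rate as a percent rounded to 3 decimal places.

(1 + r/12)^60 = 1,210,200/439,800 = 2.75171.
1 + r/12 = 2.75171^(1/60) ≈ 1.017013, so r/12 ≈ 0.0170135.
r ≈ 12·0.0170135 = 20.41615%.

20.416%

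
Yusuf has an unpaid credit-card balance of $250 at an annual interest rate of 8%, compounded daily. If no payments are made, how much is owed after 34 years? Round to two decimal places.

Periodic rate = 8%/365 = 0.000219178; periods = 365·34 = 12410.
A = 250·(1 + 0.08/365)^12410 ≈ 250·15.1757986 ≈ 3,793.9496.

$3,793.95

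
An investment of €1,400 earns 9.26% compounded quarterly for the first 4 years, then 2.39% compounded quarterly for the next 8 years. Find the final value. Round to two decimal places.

€2,443.13

After 4 years at 9.26%: 1,400 × 1.442211444 ≈ 2,019.0960.
Then 8 years at 2.39%: 2,019.0960 × 1.210012942 ≈ 2,443.1323.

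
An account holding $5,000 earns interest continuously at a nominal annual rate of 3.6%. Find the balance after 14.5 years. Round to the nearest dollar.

A = P·e^(rt) = 5,000·e^(0.036·14.5) = 5,000·e^0.522.
e^0.522 ≈ 1.685395071, so A ≈ 8,426.9754.

$8,427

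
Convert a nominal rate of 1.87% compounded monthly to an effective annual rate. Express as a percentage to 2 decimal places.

EAR = (1 + 1.87%/12)^12 − 1 = (1 + 0.00155833)^12 − 1.
(1 + 0.00155833)^12 ≈ 1.018861, so EAR ≈ 1.88611%.

1.89%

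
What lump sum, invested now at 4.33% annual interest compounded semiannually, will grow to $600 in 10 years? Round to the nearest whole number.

$391

Periodic rate = 4.33%/2 = 0.02165; 20 periods.
P = 600/(1 + 0.02165)^20 ≈ 600/1.53476818 ≈ 390.9385.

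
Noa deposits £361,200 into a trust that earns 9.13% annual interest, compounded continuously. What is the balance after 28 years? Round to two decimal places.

£4,655,626.75

A = P·e^(rt) = 361,200·e^(0.0913·28) = 361,200·e^2.5564.
e^2.5564 ≈ 12.8893320968, so A ≈ 4,655,626.7534.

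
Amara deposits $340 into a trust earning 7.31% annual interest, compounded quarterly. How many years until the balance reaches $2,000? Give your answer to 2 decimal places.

24.46 years

We need (1 + 0.018275)^(4t) = 5.8824, so 4t = ln 5.8824 / ln 1.018275 ≈ 97.8440.
t ≈ 97.8440/4 = 24.4610 years.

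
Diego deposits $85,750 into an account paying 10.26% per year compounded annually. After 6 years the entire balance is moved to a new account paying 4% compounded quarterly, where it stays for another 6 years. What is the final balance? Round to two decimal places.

After 6 years at 10.26%: 85,750 × 1.79683388444 ≈ 154,078.5056.
Then 6 years at 4%: 154,078.5056 × 1.26973464853 ≈ 195,638.8171.

$195,638.82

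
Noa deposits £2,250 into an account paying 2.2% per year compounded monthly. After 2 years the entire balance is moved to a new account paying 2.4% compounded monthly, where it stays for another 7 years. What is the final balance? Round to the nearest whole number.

Phase 1: 2,250·(1 + 0.022/12)^24 ≈ 2,351.1156.
Phase 2: 2,351.1156·(1 + 0.002)^84 ≈ 2,780.7541.

£2,781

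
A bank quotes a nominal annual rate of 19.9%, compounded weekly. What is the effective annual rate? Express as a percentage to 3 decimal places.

21.972%

EAR = (1 + 19.9%/52)^52 − 1 = (1 + 0.00382692)^52 − 1.
(1 + 0.00382692)^52 ≈ 1.219719, so EAR ≈ 21.97186%.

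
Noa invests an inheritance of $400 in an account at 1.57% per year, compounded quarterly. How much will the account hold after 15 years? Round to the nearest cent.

$505.98

Growth factor = (1 + 0.003925)^60 ≈ 1.26495815.
A ≈ 400 × 1.26495815 ≈ 505.9833.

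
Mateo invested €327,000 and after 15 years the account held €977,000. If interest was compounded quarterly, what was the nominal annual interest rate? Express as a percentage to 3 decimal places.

The 60-period growth factor is 977,000/327,000 = 2.98777.
r/4 = 2.98777^(1/60) − 1 ≈ 0.0184095, so r ≈ 4·0.0184095 = 7.36380%.

7.364%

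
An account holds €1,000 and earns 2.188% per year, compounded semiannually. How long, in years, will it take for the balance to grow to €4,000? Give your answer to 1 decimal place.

63.7 years

We need (1 + 0.01094)^(2t) = 4, so 2t = ln 4 / ln 1.01094 ≈ 127.4098.
t ≈ 127.4098/2 = 63.7049 years.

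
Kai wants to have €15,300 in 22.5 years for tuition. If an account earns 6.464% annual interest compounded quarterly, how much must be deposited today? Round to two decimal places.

Growth factor = (1 + 0.01616)^90 ≈ 4.2324183199.
P = 15,300/4.2324183199 ≈ 3,614.9546.

€3,614.95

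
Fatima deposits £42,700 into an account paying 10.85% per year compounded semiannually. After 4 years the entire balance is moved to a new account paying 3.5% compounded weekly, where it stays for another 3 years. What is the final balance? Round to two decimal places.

£72,370.63

After 4 years at 10.85%: 42,700 × 1.525980126 ≈ 65,159.3514.
Then 3 years at 3.5%: 65,159.3514 × 1.11067138 ≈ 72,370.6267.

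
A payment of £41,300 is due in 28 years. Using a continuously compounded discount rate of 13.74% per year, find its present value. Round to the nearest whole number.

£881

P = A·e^(−rt) = 41,300·e^(−3.8472).
e^(−3.8472) ≈ 0.021339403195, so P ≈ 881.3174.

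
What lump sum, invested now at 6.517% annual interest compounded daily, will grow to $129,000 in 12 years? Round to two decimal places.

Periodic rate = 6.517%/365 = 0.000178548; 4380 periods.
P = 129,000/(1 + 0.06517/365)^4380 ≈ 129,000/2.18577442242 ≈ 59,017.9841.

$59,017.98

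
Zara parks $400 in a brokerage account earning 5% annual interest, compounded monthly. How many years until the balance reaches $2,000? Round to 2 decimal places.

32.26 years

We need (1 + 0.00416667)^(12t) = 5, so 12t = ln 5 / ln 1.004167 ≈ 387.0693.
t ≈ 387.0693/12 = 32.2558 years.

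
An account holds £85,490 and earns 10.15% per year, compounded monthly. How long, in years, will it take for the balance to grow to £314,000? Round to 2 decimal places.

12.87 years

We need (1 + 0.00845833)^(12t) = 3.6729, so 12t = ln 3.6729 / ln 1.008458 ≈ 154.4616.
t ≈ 154.4616/12 = 12.8718 years.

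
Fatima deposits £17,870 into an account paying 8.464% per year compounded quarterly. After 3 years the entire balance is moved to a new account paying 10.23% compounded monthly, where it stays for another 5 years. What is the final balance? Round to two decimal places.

Phase 1: 17,870·(1 + 0.02116)^12 ≈ 22,974.7127.
Phase 2: 22,974.7127·(1 + 0.008525)^60 ≈ 38,234.0395.

£38,234.04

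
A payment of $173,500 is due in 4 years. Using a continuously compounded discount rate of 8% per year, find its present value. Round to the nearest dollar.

P = A·e^(−rt) = 173,500·e^(−0.32).
e^(−0.32) ≈ 0.726149037074, so P ≈ 125,986.8579.

$125,987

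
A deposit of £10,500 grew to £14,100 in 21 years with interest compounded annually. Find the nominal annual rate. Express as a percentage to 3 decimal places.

(1 + r)^21 = 14,100/10,500 = 1.34286.
1 + r = 1.34286^(1/21) ≈ 1.014137, so r ≈ 0.0141371.
r ≈ 1.41371%.

1.414%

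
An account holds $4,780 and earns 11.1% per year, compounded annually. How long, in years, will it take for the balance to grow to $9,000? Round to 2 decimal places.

6.01 years

(1 + 0.111)^t = 9,000/4,780 = 1.8828.
t·ln(1 + 0.111) = ln(1.8828); t = 0.63278/0.105261 ≈ 6.0116.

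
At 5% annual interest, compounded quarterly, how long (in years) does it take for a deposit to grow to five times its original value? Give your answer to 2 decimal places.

(1 + 0.0125)^(4t) = 5.
4t = ln 5 / ln(1 + 0.0125) ≈ 1.6094/0.0124225 ≈ 129.5581.
t ≈ 32.3895.

32.39 years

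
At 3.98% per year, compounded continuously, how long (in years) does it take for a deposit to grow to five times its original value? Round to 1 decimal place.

40.4 years

e^(0.0398t) = 5, so 0.0398t = ln 5 ≈ 1.6094.
t ≈ 1.6094/0.0398 ≈ 40.4381.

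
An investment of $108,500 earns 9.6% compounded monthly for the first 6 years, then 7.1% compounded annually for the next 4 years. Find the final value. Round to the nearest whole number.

$253,365

After 6 years at 9.6%: 108,500 × 1.77483633801 ≈ 192,569.7427.
Then 4 years at 7.1%: 192,569.7427 × 1.31570305568 ≈ 253,364.5989.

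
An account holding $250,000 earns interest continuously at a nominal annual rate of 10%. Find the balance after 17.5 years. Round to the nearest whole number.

$1,438,651

A = P·e^(rt) = 250,000·e^(0.1·17.5) = 250,000·e^1.75.
e^1.75 ≈ 5.754602676006, so A ≈ 1,438,650.6690.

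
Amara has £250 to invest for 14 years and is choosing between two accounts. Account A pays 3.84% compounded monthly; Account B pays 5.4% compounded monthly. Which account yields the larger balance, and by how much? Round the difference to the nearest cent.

Account B, by £103.93

A: (1 + 0.0032)^168 ≈ 1.71042465, so 250 × 1.71042465 ≈ 427.6062.
B: (1 + 0.0045)^168 ≈ 2.1261314, so 250 × 2.1261314 ≈ 531.5329.
Difference ≈ 103.9267 in favor of B.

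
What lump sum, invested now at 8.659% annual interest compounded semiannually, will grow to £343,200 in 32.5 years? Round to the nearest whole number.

Periodic rate = 8.659%/2 = 0.043295; 65 periods.
P = 343,200/(1 + 0.043295)^65 ≈ 343,200/15.7203855011 ≈ 21,831.5257.

£21,832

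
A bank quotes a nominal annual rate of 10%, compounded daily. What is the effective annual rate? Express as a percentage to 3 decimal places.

One year is 365 periods at 0.000273973 each: (1 + 0.000273973)^365 ≈ 1.105156.
EAR = 1.105156 − 1 ≈ 10.51558%.

10.516%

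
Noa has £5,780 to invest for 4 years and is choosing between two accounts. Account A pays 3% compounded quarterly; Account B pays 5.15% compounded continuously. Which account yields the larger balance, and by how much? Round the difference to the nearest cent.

Account A growth factor: (1 + 0.0075)^16 ≈ 1.126992114; balance ≈ 6,514.0144.
Account B growth factor: e^(0.0515·4) = e^0.206 ≈ 1.228753204; balance ≈ 7,102.1935.
Account B is larger by 588.1791.

Account B, by £588.18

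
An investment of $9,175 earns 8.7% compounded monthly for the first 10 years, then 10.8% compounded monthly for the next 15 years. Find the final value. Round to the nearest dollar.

$109,519

After 10 years at 8.7%: 9,175 × 2.37943106484 ≈ 21,831.2800.
Then 15 years at 10.8%: 21,831.2800 × 5.01660518447 ≈ 109,518.9125.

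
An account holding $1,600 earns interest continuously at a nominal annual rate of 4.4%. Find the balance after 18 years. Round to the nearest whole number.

$3,532

A = P·e^(rt) = 1,600·e^(0.044·18) = 1,600·e^0.792.
e^0.792 ≈ 2.207807629, so A ≈ 3,532.4922.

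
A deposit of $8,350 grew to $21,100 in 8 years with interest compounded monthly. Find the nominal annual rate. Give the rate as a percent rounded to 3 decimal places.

11.644%

The 96-period growth factor is 21,100/8,350 = 2.52695.
r/12 = 2.52695^(1/96) − 1 ≈ 0.00970314, so r ≈ 12·0.00970314 = 11.64377%.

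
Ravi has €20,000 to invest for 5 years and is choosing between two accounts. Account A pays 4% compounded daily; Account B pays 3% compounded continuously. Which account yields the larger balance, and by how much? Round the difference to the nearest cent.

Account A growth factor: (1 + 0.04/365)^1825 ≈ 1.221389374; balance ≈ 24,427.7875.
Account B growth factor: e^(0.03·5) = e^0.15 ≈ 1.1618342427; balance ≈ 23,236.6849.
Account A is larger by 1,191.1026.

Account A, by €1,191.10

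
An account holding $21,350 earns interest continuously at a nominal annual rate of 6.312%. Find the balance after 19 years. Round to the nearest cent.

A = P·e^(rt) = 21,350·e^(0.06312·19) = 21,350·e^1.19928.
e^1.19928 ≈ 3.3177272989, so A ≈ 70,833.4778.

$70,833.48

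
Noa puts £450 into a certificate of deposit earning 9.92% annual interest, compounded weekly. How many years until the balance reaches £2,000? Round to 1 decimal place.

15.1 years

We need (1 + 0.00190769)^(52t) = 4.4444, so 52t = ln 4.4444 / ln 1.001908 ≈ 782.6615.
t ≈ 782.6615/52 = 15.0512 years.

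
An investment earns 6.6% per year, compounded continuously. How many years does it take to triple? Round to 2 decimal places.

16.65 years

e^(0.066t) = 3, so 0.066t = ln 3 ≈ 1.0986.
t ≈ 1.0986/0.066 ≈ 16.6456.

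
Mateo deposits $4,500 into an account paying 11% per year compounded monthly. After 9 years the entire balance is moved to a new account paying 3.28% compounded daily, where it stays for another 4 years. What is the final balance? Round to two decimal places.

$13,746.19

Phase 1: 4,500·(1 + 0.11/12)^108 ≈ 12,056.0600.
Phase 2: 12,056.0600·(1 + 0.0328/365)^1460 ≈ 13,746.1879.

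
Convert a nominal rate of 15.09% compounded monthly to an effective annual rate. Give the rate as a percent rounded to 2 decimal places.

One year is 12 periods at 0.012575 each: (1 + 0.012575)^12 ≈ 1.161787.
EAR = 1.161787 − 1 ≈ 16.17867%.

16.18%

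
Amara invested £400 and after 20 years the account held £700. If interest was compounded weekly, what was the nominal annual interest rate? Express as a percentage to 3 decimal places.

2.799%

The 1040-period growth factor is 700/400 = 1.75.
r/52 = 1.75^(1/1040) − 1 ≈ 0.000538237, so r ≈ 52·0.000538237 = 2.79883%.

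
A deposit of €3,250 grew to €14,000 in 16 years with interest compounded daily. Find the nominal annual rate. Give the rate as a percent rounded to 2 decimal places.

9.13%

The 5840-period growth factor is 14,000/3,250 = 4.30769.
r/365 = 4.30769^(1/5840) − 1 ≈ 0.0002501, so r ≈ 365·0.0002501 = 9.12866%.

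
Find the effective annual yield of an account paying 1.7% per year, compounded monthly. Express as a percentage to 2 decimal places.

1.71%

One year is 12 periods at 0.00141667 each: (1 + 0.00141667)^12 ≈ 1.017133.
EAR = 1.017133 − 1 ≈ 1.71331%.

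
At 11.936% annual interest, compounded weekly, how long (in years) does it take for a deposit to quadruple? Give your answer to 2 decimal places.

(1 + 0.00229538)^(52t) = 4.
52t = ln 4 / ln(1 + 0.00229538) ≈ 1.3863/0.00229275 ≈ 604.6415.
t ≈ 11.6277.

11.63 years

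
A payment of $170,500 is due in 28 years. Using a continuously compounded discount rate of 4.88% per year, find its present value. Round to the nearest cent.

$43,481.49

P = A·e^(−rt) = 170,500·e^(−1.3664).
e^(−1.3664) ≈ 0.255023393198, so P ≈ 43,481.4885.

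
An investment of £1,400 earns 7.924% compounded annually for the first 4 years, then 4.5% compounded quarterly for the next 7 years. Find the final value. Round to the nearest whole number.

Phase 1: 1,400·(1 + 0.07924)^4 ≈ 1,899.3289.
Phase 2: 1,899.3289·(1 + 0.01125)^28 ≈ 2,597.9999.

£2,598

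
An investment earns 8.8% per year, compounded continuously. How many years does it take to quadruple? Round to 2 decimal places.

e^(0.088t) = 4, so 0.088t = ln 4 ≈ 1.3863.
t ≈ 1.3863/0.088 ≈ 15.7533.

15.75 years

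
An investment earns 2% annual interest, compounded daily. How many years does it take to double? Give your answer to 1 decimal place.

(1 + 0.0000547945)^(365t) = 2.
365t = ln 2 / ln(1 + 0.0000547945) ≈ 0.69315/5.4793e-05 ≈ 12650.2826.
t ≈ 34.6583.

34.7 years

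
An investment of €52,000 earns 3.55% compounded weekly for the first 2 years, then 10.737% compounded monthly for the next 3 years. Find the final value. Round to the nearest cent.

€76,930.08

Phase 1: 52,000·(1 + 0.0355/52)^104 ≈ 55,824.8714.
Phase 2: 55,824.8714·(1 + 0.0089475)^36 ≈ 76,930.0827.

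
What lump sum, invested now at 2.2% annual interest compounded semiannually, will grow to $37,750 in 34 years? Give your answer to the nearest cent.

Growth factor = (1 + 0.011)^68 ≈ 2.1041591268.
P = 37,750/2.1041591268 ≈ 17,940.6583.

$17,940.66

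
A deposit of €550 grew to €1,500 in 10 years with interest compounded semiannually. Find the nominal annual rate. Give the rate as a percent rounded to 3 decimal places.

The 20-period growth factor is 1,500/550 = 2.72727.
r/2 = 2.72727^(1/20) − 1 ≈ 0.0514447, so r ≈ 2·0.0514447 = 10.28894%.

10.289%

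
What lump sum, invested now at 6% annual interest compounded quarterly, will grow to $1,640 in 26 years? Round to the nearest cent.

Growth factor = (1 + 0.015)^104 ≈ 4.704011707.
P = 1,640/4.704011707 ≈ 348.6386.

$348.64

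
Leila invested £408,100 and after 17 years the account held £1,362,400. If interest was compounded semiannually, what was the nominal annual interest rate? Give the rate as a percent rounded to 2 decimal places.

(1 + r/2)^34 = 1,362,400/408,100 = 3.3384.
1 + r/2 = 3.3384^(1/34) ≈ 1.036092, so r/2 ≈ 0.0360917.
r ≈ 2·0.0360917 = 7.21833%.

7.22%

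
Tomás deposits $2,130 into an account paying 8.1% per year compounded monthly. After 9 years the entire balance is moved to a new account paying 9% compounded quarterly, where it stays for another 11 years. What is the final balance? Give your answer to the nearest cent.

$11,724.72

Phase 1: 2,130·(1 + 0.00675)^108 ≈ 4,404.7021.
Phase 2: 4,404.7021·(1 + 0.0225)^44 ≈ 11,724.7198.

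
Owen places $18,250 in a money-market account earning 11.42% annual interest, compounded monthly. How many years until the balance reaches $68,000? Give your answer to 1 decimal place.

11.6 years

We need (1 + 0.00951667)^(12t) = 3.726, so 12t = ln 3.726 / ln 1.009517 ≈ 138.8713.
t ≈ 138.8713/12 = 11.5726 years.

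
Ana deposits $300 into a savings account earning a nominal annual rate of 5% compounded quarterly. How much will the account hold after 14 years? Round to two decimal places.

$601.51

Periodic rate = 5%/4 = 0.0125; periods = 4·14 = 56.
A = 300·(1 + 0.0125)^56 ≈ 300·2.0050342 ≈ 601.5103.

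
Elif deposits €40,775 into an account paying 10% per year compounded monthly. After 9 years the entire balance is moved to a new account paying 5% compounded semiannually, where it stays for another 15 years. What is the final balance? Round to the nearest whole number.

Phase 1: 40,775·(1 + 0.1/12)^108 ≈ 99,917.0011.
Phase 2: 99,917.0011·(1 + 0.025)^30 ≈ 209,582.6621.

€209,583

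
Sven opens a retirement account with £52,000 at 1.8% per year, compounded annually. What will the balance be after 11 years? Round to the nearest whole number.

£63,275

Growth factor = (1 + 0.018)^11 ≈ 1.216817811.
A ≈ 52,000 × 1.216817811 ≈ 63,274.5262.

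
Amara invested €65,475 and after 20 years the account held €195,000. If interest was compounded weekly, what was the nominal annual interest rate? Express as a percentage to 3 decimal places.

The 1040-period growth factor is 195,000/65,475 = 2.97824.
r/52 = 2.97824^(1/1040) − 1 ≈ 0.00104991, so r ≈ 52·0.00104991 = 5.45952%.

5.460%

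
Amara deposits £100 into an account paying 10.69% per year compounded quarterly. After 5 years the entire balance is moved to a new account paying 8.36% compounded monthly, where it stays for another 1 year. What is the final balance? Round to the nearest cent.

Phase 1: 100·(1 + 0.026725)^20 ≈ 169.4661.
Phase 2: 169.4661·(1 + 0.0836/12)^12 ≈ 184.1891.

£184.19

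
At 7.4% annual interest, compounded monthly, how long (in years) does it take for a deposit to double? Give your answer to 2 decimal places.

(1 + 0.00616667)^(12t) = 2.
12t = ln 2 / ln(1 + 0.00616667) ≈ 0.69315/0.00614773 ≈ 112.7485.
t ≈ 9.3957.

9.40 years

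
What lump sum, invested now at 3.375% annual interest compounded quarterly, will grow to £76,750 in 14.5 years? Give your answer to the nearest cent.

£47,145.16

Growth factor = (1 + 0.0084375)^58 ≈ 1.6279507077.
P = 76,750/1.6279507077 ≈ 47,145.1621.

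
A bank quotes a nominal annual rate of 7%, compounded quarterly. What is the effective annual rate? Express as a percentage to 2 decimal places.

One year is 4 periods at 0.0175 each: (1 + 0.0175)^4 ≈ 1.071859.
EAR = 1.071859 − 1 ≈ 7.18590%.

7.19%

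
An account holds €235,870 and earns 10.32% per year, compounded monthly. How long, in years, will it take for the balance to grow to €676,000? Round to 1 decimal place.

10.2 years

We need (1 + 0.0086)^(12t) = 2.866, so 12t = ln 2.866 / ln 1.0086 ≈ 122.9574.
t ≈ 122.9574/12 = 10.2464 years.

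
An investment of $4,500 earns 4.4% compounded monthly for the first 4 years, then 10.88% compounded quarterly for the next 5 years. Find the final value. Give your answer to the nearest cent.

Phase 1: 4,500·(1 + 0.044/12)^48 ≈ 5,364.2443.
Phase 2: 5,364.2443·(1 + 0.0272)^20 ≈ 9,175.0569.

$9,175.06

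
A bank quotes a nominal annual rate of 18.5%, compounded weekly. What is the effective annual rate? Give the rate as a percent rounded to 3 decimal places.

One year is 52 periods at 0.00355769 each: (1 + 0.00355769)^52 ≈ 1.202823.
EAR = 1.202823 − 1 ≈ 20.28235%.

20.282%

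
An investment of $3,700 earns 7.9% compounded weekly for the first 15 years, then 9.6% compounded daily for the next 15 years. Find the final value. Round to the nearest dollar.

$51,021

After 15 years at 7.9%: 3,700 × 3.267747032 ≈ 12,090.6640.
Then 15 years at 9.6%: 12,090.6640 × 4.2198967602 ≈ 51,021.3539.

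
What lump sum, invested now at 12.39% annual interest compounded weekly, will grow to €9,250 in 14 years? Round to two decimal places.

€1,635.73

Periodic rate = 12.39%/52 = 0.00238269; 728 periods.
P = 9,250/(1 + 0.1239/52)^728 ≈ 9,250/5.654981102 ≈ 1,635.7261.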